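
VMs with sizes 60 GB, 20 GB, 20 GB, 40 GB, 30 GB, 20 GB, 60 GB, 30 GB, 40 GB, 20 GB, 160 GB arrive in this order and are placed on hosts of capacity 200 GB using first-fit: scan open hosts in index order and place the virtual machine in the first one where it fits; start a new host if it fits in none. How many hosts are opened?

  60 → host 1 (new)  [load 60/200]
  20 → host 1  [load 80/200]
  20 → host 1  [load 100/200]
  40 → host 1  [load 140/200]
  30 → host 1  [load 170/200]
  20 → host 1  [load 190/200]
  60 → host 2 (new)  [load 60/200]
  30 → host 2  [load 90/200]
  40 → host 2  [load 130/200]
  20 → host 2  [load 150/200]
  160 → host 3 (new)  [load 160/200]
3 hosts opened.

3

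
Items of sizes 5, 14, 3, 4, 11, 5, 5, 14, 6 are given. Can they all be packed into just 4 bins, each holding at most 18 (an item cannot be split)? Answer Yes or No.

A valid assignment using 4 bins:
  bin 1: 14 + 4 = 18
  bin 2: 14 + 3 = 17
  bin 3: 11 + 6 = 17
  bin 4: 5 + 5 + 5 = 15
Every load is within 18, so 4 bins suffice.

Yes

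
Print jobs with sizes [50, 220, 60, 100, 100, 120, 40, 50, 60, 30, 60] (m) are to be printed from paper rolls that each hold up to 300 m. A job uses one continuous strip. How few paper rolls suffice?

Total = 220 + 120 + 100 + 100 + 60 + 60 + 60 + 50 + 50 + 40 + 30 = 890 m.
Lower bound: ⌈890/300⌉ = 3 paper rolls.
A packing using 3 paper rolls:
  roll 1: 220 + 50 + 30 = 300
  roll 2: 120 + 60 + 60 + 60 = 300
  roll 3: 100 + 100 + 50 + 40 = 290
This matches the lower bound, so 3 is optimal.

3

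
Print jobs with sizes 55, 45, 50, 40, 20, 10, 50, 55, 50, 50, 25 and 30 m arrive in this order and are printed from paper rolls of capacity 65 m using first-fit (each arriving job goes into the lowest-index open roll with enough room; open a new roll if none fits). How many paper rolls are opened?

  55 → roll 1 (new)  [load 55/65]
  45 → roll 2 (new)  [load 45/65]
  50 → roll 3 (new)  [load 50/65]
  40 → roll 4 (new)  [load 40/65]
  20 → roll 2  [load 65/65]
  10 → roll 1  [load 65/65]
  50 → roll 5 (new)  [load 50/65]
  55 → roll 6 (new)  [load 55/65]
  50 → roll 7 (new)  [load 50/65]
  50 → roll 8 (new)  [load 50/65]
  25 → roll 4  [load 65/65]
  30 → roll 9 (new)  [load 30/65]
9 paper rolls opened.

9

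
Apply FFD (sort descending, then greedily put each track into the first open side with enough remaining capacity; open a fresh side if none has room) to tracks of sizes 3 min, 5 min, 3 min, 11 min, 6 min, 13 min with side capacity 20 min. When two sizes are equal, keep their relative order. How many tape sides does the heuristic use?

Sorted descending: 13, 11, 6, 5, 3, 3.
  13 → side 1 (new)  [load 13/20]
  11 → side 2 (new)  [load 11/20]
  6 → side 1  [load 19/20]
  5 → side 2  [load 16/20]
  3 → side 2  [load 19/20]
  3 → side 3 (new)  [load 3/20]
3 tape sides opened.

3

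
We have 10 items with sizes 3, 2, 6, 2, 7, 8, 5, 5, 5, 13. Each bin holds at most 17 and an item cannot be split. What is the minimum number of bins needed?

Total = 13 + 8 + 7 + 6 + 5 + 5 + 5 + 3 + 2 + 2 = 56.
Lower bound: ⌈56/17⌉ = 4 bins.
A packing using 4 bins:
  bin 1: 13 + 3 = 16
  bin 2: 8 + 7 + 2 = 17
  bin 3: 6 + 5 + 5 = 16
  bin 4: 5 + 2 = 7
This matches the lower bound, so 4 is optimal.

4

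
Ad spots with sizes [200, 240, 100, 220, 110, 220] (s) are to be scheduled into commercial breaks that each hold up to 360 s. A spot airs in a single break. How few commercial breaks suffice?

Total = 240 + 220 + 220 + 200 + 110 + 100 = 1090 s.
Lower bound: ⌈1090/360⌉ = 4 commercial breaks.
A packing using 4 commercial breaks:
  break 1: 240 + 110 = 350
  break 2: 220 + 100 = 320
  break 3: 220 = 220
  break 4: 200 = 200
This matches the lower bound, so 4 is optimal.

4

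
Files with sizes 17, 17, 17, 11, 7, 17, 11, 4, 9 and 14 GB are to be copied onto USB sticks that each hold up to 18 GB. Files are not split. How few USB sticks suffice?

8

Total = 17 + 17 + 17 + 17 + 14 + 11 + 11 + 9 + 7 + 4 = 124 GB.
Lower bound: ⌈124/18⌉ = 7 USB sticks.
A packing using 8 USB sticks:
  USB stick 1: 17 = 17
  USB stick 2: 17 = 17
  USB stick 3: 17 = 17
  USB stick 4: 17 = 17
  USB stick 5: 14 + 4 = 18
  USB stick 6: 11 + 7 = 18
  USB stick 7: 11 = 11
  USB stick 8: 9 = 9
No arrangement into 7 USB sticks stays within capacity, so 8 is optimal.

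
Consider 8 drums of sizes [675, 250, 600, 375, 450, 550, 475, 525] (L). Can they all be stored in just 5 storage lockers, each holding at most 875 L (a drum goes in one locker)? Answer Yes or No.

No

Total = 3900 L; ⌈3900/875⌉ = 5.
6 drums each exceed half the capacity and cannot share a locker, forcing at least 6 storage lockers.
At least 6 storage lockers are required, but only 5 are allowed.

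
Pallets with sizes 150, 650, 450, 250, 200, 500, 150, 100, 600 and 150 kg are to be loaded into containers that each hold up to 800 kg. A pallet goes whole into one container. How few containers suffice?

Total = 650 + 600 + 500 + 450 + 250 + 200 + 150 + 150 + 150 + 100 = 3200 kg.
Lower bound: ⌈3200/800⌉ = 4 containers.
A packing using 4 containers:
  container 1: 650 + 150 = 800
  container 2: 600 + 200 = 800
  container 3: 500 + 150 + 150 = 800
  container 4: 450 + 250 + 100 = 800
This matches the lower bound, so 4 is optimal.

4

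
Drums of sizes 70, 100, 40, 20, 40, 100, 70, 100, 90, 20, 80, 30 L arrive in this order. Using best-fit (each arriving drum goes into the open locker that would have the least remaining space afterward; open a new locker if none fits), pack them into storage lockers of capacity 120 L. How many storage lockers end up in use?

7

  70 → locker 1 (new)  [load 70/120]
  100 → locker 2 (new)  [load 100/120]
  40 → locker 1  [load 110/120]
  20 → locker 2  [load 120/120]
  40 → locker 3 (new)  [load 40/120]
  100 → locker 4 (new)  [load 100/120]
  70 → locker 3  [load 110/120]
  100 → locker 5 (new)  [load 100/120]
  90 → locker 6 (new)  [load 90/120]
  20 → locker 4  [load 120/120]
  80 → locker 7 (new)  [load 80/120]
  30 → locker 6  [load 120/120]
7 storage lockers opened.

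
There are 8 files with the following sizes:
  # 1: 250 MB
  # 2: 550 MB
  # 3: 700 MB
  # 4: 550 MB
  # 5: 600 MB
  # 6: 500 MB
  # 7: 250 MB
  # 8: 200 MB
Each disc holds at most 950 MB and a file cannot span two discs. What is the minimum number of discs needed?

5

Total = 700 + 600 + 550 + 550 + 500 + 250 + 250 + 200 = 3600 MB.
Lower bound: ⌈3600/950⌉ = 4 discs.
Also, 5 files each exceed 475 MB, and no two of those can share a disc, so at least 5 discs are needed.
A packing using 5 discs:
  disc 1: 700 + 250 = 950
  disc 2: 600 + 250 = 850
  disc 3: 550 + 200 = 750
  disc 4: 550 = 550
  disc 5: 500 = 500
This matches the lower bound, so 5 is optimal.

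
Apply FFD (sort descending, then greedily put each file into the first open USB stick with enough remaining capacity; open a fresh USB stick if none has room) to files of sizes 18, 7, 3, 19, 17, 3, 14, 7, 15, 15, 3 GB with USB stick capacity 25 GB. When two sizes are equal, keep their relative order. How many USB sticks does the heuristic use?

Sorted descending: 19, 18, 17, 15, 15, 14, 7, 7, 3, 3, 3.
  19 → USB stick 1 (new)  [load 19/25]
  18 → USB stick 2 (new)  [load 18/25]
  17 → USB stick 3 (new)  [load 17/25]
  15 → USB stick 4 (new)  [load 15/25]
  15 → USB stick 5 (new)  [load 15/25]
  14 → USB stick 6 (new)  [load 14/25]
  7 → USB stick 2  [load 25/25]
  7 → USB stick 3  [load 24/25]
  3 → USB stick 1  [load 22/25]
  3 → USB stick 1  [load 25/25]
  3 → USB stick 4  [load 18/25]
6 USB sticks opened.

6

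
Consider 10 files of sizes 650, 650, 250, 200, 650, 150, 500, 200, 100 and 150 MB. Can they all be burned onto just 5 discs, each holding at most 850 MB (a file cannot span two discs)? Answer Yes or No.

A valid assignment using 5 discs:
  disc 1: 650 + 200 = 850
  disc 2: 650 + 200 = 850
  disc 3: 650 + 150 = 800
  disc 4: 500 + 250 + 100 = 850
  disc 5: 150 = 150
Every load is within 850 MB, so 5 discs suffice.

Yes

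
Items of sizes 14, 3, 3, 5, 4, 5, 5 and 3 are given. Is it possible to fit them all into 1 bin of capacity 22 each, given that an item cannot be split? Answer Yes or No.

No

Total = 42; ⌈42/22⌉ = 2.
At least 2 bins are required, but only 1 is allowed.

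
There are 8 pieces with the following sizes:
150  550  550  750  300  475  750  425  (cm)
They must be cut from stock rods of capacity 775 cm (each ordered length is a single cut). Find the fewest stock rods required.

6

Total = 750 + 750 + 550 + 550 + 475 + 425 + 300 + 150 = 3950 cm.
Lower bound: ⌈3950/775⌉ = 6 stock rods.
A packing using 6 stock rods:
  stock rod 1: 750 = 750
  stock rod 2: 750 = 750
  stock rod 3: 550 + 150 = 700
  stock rod 4: 550 = 550
  stock rod 5: 475 + 300 = 775
  stock rod 6: 425 = 425
This matches the lower bound, so 6 is optimal.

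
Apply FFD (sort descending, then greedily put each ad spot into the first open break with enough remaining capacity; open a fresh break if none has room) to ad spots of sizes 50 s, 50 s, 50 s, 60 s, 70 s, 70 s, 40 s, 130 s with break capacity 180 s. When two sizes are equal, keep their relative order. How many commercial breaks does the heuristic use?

3

Sorted descending: 130, 70, 70, 60, 50, 50, 50, 40.
  130 → break 1 (new)  [load 130/180]
  70 → break 2 (new)  [load 70/180]
  70 → break 2  [load 140/180]
  60 → break 3 (new)  [load 60/180]
  50 → break 1  [load 180/180]
  50 → break 3  [load 110/180]
  50 → break 3  [load 160/180]
  40 → break 2  [load 180/180]
3 commercial breaks opened.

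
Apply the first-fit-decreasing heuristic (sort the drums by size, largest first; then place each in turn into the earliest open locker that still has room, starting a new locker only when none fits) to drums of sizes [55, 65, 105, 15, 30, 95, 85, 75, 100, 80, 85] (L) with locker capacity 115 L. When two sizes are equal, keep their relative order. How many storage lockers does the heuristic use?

Sorted descending: 105, 100, 95, 85, 85, 80, 75, 65, 55, 30, 15.
  105 → locker 1 (new)  [load 105/115]
  100 → locker 2 (new)  [load 100/115]
  95 → locker 3 (new)  [load 95/115]
  85 → locker 4 (new)  [load 85/115]
  85 → locker 5 (new)  [load 85/115]
  80 → locker 6 (new)  [load 80/115]
  75 → locker 7 (new)  [load 75/115]
  65 → locker 8 (new)  [load 65/115]
  55 → locker 9 (new)  [load 55/115]
  30 → locker 4  [load 115/115]
  15 → locker 2  [load 115/115]
9 storage lockers opened.

9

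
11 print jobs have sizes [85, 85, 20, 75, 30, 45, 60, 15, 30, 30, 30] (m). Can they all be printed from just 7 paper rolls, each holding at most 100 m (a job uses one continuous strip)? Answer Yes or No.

A valid assignment using 6 paper rolls:
  roll 1: 85 + 15 = 100
  roll 2: 85 = 85
  roll 3: 75 + 20 = 95
  roll 4: 60 + 30 = 90
  roll 5: 45 + 30 = 75
  roll 6: 30 + 30 = 60
That uses only 6 ≤ 7, so 7 paper rolls are enough.

Yes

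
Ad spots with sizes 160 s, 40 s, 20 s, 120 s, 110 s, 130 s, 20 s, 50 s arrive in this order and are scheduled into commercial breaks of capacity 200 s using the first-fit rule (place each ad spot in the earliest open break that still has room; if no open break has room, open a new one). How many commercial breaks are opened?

  160 → break 1 (new)  [load 160/200]
  40 → break 1  [load 200/200]
  20 → break 2 (new)  [load 20/200]
  120 → break 2  [load 140/200]
  110 → break 3 (new)  [load 110/200]
  130 → break 4 (new)  [load 130/200]
  20 → break 2  [load 160/200]
  50 → break 3  [load 160/200]
4 commercial breaks opened.

4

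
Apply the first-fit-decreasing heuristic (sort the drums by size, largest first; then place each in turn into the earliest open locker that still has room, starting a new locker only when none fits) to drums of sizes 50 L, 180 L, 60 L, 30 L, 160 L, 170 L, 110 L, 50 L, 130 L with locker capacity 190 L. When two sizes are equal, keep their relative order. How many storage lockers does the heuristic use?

Sorted descending: 180, 170, 160, 130, 110, 60, 50, 50, 30.
  180 → locker 1 (new)  [load 180/190]
  170 → locker 2 (new)  [load 170/190]
  160 → locker 3 (new)  [load 160/190]
  130 → locker 4 (new)  [load 130/190]
  110 → locker 5 (new)  [load 110/190]
  60 → locker 4  [load 190/190]
  50 → locker 5  [load 160/190]
  50 → locker 6 (new)  [load 50/190]
  30 → locker 3  [load 190/190]
6 storage lockers opened.

6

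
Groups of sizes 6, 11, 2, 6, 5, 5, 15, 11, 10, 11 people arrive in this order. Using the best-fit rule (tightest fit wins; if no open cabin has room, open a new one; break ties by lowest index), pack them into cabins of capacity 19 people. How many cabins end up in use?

6

  6 → cabin 1 (new)  [load 6/19]
  11 → cabin 1  [load 17/19]
  2 → cabin 1  [load 19/19]
  6 → cabin 2 (new)  [load 6/19]
  5 → cabin 2  [load 11/19]
  5 → cabin 2  [load 16/19]
  15 → cabin 3 (new)  [load 15/19]
  11 → cabin 4 (new)  [load 11/19]
  10 → cabin 5 (new)  [load 10/19]
  11 → cabin 6 (new)  [load 11/19]
6 cabins opened.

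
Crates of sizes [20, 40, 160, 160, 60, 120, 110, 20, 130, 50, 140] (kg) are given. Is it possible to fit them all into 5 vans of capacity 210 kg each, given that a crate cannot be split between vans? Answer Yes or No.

Total = 1010 kg; ⌈1010/210⌉ = 5.
6 crates each exceed half the capacity and cannot share a van, forcing at least 6 vans.
At least 6 vans are required, but only 5 are allowed.

No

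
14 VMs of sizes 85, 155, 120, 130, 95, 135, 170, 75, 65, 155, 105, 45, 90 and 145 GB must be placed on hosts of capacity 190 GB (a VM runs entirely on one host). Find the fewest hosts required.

Total = 170 + 155 + 155 + 145 + 135 + 130 + 120 + 105 + 95 + 90 + 85 + 75 + 65 + 45 = 1570 GB.
Lower bound: ⌈1570/190⌉ = 9 hosts.
A packing using 10 hosts:
  host 1: 170 = 170
  host 2: 155 = 155
  host 3: 155 = 155
  host 4: 145 + 45 = 190
  host 5: 135 = 135
  host 6: 130 = 130
  host 7: 120 + 65 = 185
  host 8: 105 + 85 = 190
  host 9: 95 + 90 = 185
  host 10: 75 = 75
No arrangement into 9 hosts stays within capacity, so 10 is optimal.

10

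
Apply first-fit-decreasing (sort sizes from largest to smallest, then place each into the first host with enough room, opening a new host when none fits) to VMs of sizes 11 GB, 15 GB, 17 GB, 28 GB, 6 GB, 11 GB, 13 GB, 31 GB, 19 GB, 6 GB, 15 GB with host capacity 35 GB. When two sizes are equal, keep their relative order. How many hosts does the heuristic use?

6

Sorted descending: 31, 28, 19, 17, 15, 15, 13, 11, 11, 6, 6.
  31 → host 1 (new)  [load 31/35]
  28 → host 2 (new)  [load 28/35]
  19 → host 3 (new)  [load 19/35]
  17 → host 4 (new)  [load 17/35]
  15 → host 3  [load 34/35]
  15 → host 4  [load 32/35]
  13 → host 5 (new)  [load 13/35]
  11 → host 5  [load 24/35]
  11 → host 5  [load 35/35]
  6 → host 2  [load 34/35]
  6 → host 6 (new)  [load 6/35]
6 hosts opened.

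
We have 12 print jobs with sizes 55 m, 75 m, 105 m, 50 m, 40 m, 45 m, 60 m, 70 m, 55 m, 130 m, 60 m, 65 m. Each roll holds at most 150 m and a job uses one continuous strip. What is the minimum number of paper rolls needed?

6

Total = 130 + 105 + 75 + 70 + 65 + 60 + 60 + 55 + 55 + 50 + 45 + 40 = 810 m.
Lower bound: ⌈810/150⌉ = 6 paper rolls.
A packing using 6 paper rolls:
  roll 1: 130 = 130
  roll 2: 105 + 45 = 150
  roll 3: 75 + 70 = 145
  roll 4: 65 + 60 = 125
  roll 5: 60 + 55 = 115
  roll 6: 55 + 50 + 40 = 145
This matches the lower bound, so 6 is optimal.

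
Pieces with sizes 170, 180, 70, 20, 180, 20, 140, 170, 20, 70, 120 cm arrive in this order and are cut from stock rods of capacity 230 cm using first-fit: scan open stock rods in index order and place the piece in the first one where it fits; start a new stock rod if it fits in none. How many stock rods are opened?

  170 → stock rod 1 (new)  [load 170/230]
  180 → stock rod 2 (new)  [load 180/230]
  70 → stock rod 3 (new)  [load 70/230]
  20 → stock rod 1  [load 190/230]
  180 → stock rod 4 (new)  [load 180/230]
  20 → stock rod 1  [load 210/230]
  140 → stock rod 3  [load 210/230]
  170 → stock rod 5 (new)  [load 170/230]
  20 → stock rod 1  [load 230/230]
  70 → stock rod 6 (new)  [load 70/230]
  120 → stock rod 6  [load 190/230]
6 stock rods opened.

6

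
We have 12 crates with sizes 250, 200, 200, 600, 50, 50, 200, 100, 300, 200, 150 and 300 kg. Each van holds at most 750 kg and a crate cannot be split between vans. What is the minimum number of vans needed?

4

Total = 600 + 300 + 300 + 250 + 200 + 200 + 200 + 200 + 150 + 100 + 50 + 50 = 2600 kg.
Lower bound: ⌈2600/750⌉ = 4 vans.
A packing using 4 vans:
  van 1: 600 + 150 = 750
  van 2: 300 + 300 + 100 + 50 = 750
  van 3: 250 + 200 + 200 + 50 = 700
  van 4: 200 + 200 = 400
This matches the lower bound, so 4 is optimal.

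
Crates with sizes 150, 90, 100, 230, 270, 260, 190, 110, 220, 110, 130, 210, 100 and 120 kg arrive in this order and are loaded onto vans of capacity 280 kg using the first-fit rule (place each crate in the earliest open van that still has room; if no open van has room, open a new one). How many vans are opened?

10

  150 → van 1 (new)  [load 150/280]
  90 → van 1  [load 240/280]
  100 → van 2 (new)  [load 100/280]
  230 → van 3 (new)  [load 230/280]
  270 → van 4 (new)  [load 270/280]
  260 → van 5 (new)  [load 260/280]
  190 → van 6 (new)  [load 190/280]
  110 → van 2  [load 210/280]
  220 → van 7 (new)  [load 220/280]
  110 → van 8 (new)  [load 110/280]
  130 → van 8  [load 240/280]
  210 → van 9 (new)  [load 210/280]
  100 → van 10 (new)  [load 100/280]
  120 → van 10  [load 220/280]
10 vans opened.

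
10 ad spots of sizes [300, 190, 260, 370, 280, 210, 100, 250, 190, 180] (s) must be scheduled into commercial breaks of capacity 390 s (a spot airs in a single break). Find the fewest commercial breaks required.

7

Total = 370 + 300 + 280 + 260 + 250 + 210 + 190 + 190 + 180 + 100 = 2330 s.
Lower bound: ⌈2330/390⌉ = 6 commercial breaks.
A packing using 7 commercial breaks:
  break 1: 370 = 370
  break 2: 300 = 300
  break 3: 280 + 100 = 380
  break 4: 260 = 260
  break 5: 250 = 250
  break 6: 210 + 180 = 390
  break 7: 190 + 190 = 380
No arrangement into 6 commercial breaks stays within capacity, so 7 is optimal.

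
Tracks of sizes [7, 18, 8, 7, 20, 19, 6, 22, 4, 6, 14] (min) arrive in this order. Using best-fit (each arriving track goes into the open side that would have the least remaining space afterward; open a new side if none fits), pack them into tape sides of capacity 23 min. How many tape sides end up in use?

7

  7 → side 1 (new)  [load 7/23]
  18 → side 2 (new)  [load 18/23]
  8 → side 1  [load 15/23]
  7 → side 1  [load 22/23]
  20 → side 3 (new)  [load 20/23]
  19 → side 4 (new)  [load 19/23]
  6 → side 5 (new)  [load 6/23]
  22 → side 6 (new)  [load 22/23]
  4 → side 4  [load 23/23]
  6 → side 5  [load 12/23]
  14 → side 7 (new)  [load 14/23]
7 tape sides opened.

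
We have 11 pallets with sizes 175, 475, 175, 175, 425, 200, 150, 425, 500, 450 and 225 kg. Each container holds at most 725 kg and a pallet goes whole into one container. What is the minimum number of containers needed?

6

Total = 500 + 475 + 450 + 425 + 425 + 225 + 200 + 175 + 175 + 175 + 150 = 3375 kg.
Lower bound: ⌈3375/725⌉ = 5 containers.
A packing using 6 containers:
  container 1: 500 + 225 = 725
  container 2: 475 + 200 = 675
  container 3: 450 + 175 = 625
  container 4: 425 + 175 = 600
  container 5: 425 + 175 = 600
  container 6: 150 = 150
No arrangement into 5 containers stays within capacity, so 6 is optimal.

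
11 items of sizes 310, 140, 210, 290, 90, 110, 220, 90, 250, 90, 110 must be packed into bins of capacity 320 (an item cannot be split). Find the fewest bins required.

7

Total = 310 + 290 + 250 + 220 + 210 + 140 + 110 + 110 + 90 + 90 + 90 = 1910.
Lower bound: ⌈1910/320⌉ = 6 bins.
A packing using 7 bins:
  bin 1: 310 = 310
  bin 2: 290 = 290
  bin 3: 250 = 250
  bin 4: 220 + 90 = 310
  bin 5: 210 + 110 = 320
  bin 6: 140 + 110 = 250
  bin 7: 90 + 90 = 180
No arrangement into 6 bins stays within capacity, so 7 is optimal.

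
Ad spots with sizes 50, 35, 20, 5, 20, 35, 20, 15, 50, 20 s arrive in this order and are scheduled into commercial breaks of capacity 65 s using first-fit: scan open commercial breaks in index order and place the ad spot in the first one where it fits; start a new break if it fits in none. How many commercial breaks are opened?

  50 → break 1 (new)  [load 50/65]
  35 → break 2 (new)  [load 35/65]
  20 → break 2  [load 55/65]
  5 → break 1  [load 55/65]
  20 → break 3 (new)  [load 20/65]
  35 → break 3  [load 55/65]
  20 → break 4 (new)  [load 20/65]
  15 → break 4  [load 35/65]
  50 → break 5 (new)  [load 50/65]
  20 → break 4  [load 55/65]
5 commercial breaks opened.

5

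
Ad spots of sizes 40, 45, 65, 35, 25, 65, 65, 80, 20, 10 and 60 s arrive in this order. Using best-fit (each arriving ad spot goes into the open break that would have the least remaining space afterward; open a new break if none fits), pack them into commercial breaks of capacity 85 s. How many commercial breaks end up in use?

  40 → break 1 (new)  [load 40/85]
  45 → break 1  [load 85/85]
  65 → break 2 (new)  [load 65/85]
  35 → break 3 (new)  [load 35/85]
  25 → break 3  [load 60/85]
  65 → break 4 (new)  [load 65/85]
  65 → break 5 (new)  [load 65/85]
  80 → break 6 (new)  [load 80/85]
  20 → break 2  [load 85/85]
  10 → break 4  [load 75/85]
  60 → break 7 (new)  [load 60/85]
7 commercial breaks opened.

7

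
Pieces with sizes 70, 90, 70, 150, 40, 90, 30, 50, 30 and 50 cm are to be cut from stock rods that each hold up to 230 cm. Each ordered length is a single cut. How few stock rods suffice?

3

Total = 150 + 90 + 90 + 70 + 70 + 50 + 50 + 40 + 30 + 30 = 670 cm.
Lower bound: ⌈670/230⌉ = 3 stock rods.
A packing using 3 stock rods:
  stock rod 1: 150 + 70 = 220
  stock rod 2: 90 + 90 + 50 = 230
  stock rod 3: 70 + 50 + 40 + 30 + 30 = 220
This matches the lower bound, so 3 is optimal.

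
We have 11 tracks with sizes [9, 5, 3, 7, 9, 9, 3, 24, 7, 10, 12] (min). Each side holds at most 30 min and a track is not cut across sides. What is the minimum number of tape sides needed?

Total = 24 + 12 + 10 + 9 + 9 + 9 + 7 + 7 + 5 + 3 + 3 = 98 min.
Lower bound: ⌈98/30⌉ = 4 tape sides.
A packing using 4 tape sides:
  side 1: 24 + 5 = 29
  side 2: 12 + 10 + 7 = 29
  side 3: 9 + 9 + 9 + 3 = 30
  side 4: 7 + 3 = 10
This matches the lower bound, so 4 is optimal.

4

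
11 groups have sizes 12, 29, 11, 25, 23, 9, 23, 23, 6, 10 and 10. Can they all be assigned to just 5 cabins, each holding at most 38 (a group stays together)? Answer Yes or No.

No

Total = 181; ⌈181/38⌉ = 5.
The bound of 5 does not rule out 5, but exhaustive search shows no assignment into 5 cabins of capacity 38 exists — the minimum is 6.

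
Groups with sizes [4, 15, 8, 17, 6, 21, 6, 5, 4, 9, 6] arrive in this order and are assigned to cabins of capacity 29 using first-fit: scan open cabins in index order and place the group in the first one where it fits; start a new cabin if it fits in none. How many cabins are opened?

  4 → cabin 1 (new)  [load 4/29]
  15 → cabin 1  [load 19/29]
  8 → cabin 1  [load 27/29]
  17 → cabin 2 (new)  [load 17/29]
  6 → cabin 2  [load 23/29]
  21 → cabin 3 (new)  [load 21/29]
  6 → cabin 2  [load 29/29]
  5 → cabin 3  [load 26/29]
  4 → cabin 4 (new)  [load 4/29]
  9 → cabin 4  [load 13/29]
  6 → cabin 4  [load 19/29]
4 cabins opened.

4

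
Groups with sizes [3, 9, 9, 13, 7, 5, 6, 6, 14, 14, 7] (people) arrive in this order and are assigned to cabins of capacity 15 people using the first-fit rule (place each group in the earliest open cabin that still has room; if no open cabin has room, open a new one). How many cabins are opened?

7

  3 → cabin 1 (new)  [load 3/15]
  9 → cabin 1  [load 12/15]
  9 → cabin 2 (new)  [load 9/15]
  13 → cabin 3 (new)  [load 13/15]
  7 → cabin 4 (new)  [load 7/15]
  5 → cabin 2  [load 14/15]
  6 → cabin 4  [load 13/15]
  6 → cabin 5 (new)  [load 6/15]
  14 → cabin 6 (new)  [load 14/15]
  14 → cabin 7 (new)  [load 14/15]
  7 → cabin 5  [load 13/15]
7 cabins opened.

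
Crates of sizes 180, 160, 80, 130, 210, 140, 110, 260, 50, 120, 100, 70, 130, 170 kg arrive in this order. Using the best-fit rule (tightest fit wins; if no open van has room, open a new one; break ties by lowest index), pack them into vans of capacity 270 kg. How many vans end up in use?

  180 → van 1 (new)  [load 180/270]
  160 → van 2 (new)  [load 160/270]
  80 → van 1  [load 260/270]
  130 → van 3 (new)  [load 130/270]
  210 → van 4 (new)  [load 210/270]
  140 → van 3  [load 270/270]
  110 → van 2  [load 270/270]
  260 → van 5 (new)  [load 260/270]
  50 → van 4  [load 260/270]
  120 → van 6 (new)  [load 120/270]
  100 → van 6  [load 220/270]
  70 → van 7 (new)  [load 70/270]
  130 → van 7  [load 200/270]
  170 → van 8 (new)  [load 170/270]
8 vans opened.

8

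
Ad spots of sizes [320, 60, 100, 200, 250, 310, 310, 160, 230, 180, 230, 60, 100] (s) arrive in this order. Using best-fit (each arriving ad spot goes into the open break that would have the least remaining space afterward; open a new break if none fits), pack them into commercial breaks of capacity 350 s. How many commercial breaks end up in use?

  320 → break 1 (new)  [load 320/350]
  60 → break 2 (new)  [load 60/350]
  100 → break 2  [load 160/350]
  200 → break 3 (new)  [load 200/350]
  250 → break 4 (new)  [load 250/350]
  310 → break 5 (new)  [load 310/350]
  310 → break 6 (new)  [load 310/350]
  160 → break 2  [load 320/350]
  230 → break 7 (new)  [load 230/350]
  180 → break 8 (new)  [load 180/350]
  230 → break 9 (new)  [load 230/350]
  60 → break 4  [load 310/350]
  100 → break 7  [load 330/350]
9 commercial breaks opened.

9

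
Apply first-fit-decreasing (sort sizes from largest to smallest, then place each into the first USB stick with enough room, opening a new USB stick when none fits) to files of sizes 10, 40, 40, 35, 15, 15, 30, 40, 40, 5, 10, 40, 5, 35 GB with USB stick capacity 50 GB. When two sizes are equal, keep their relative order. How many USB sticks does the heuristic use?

8

Sorted descending: 40, 40, 40, 40, 40, 35, 35, 30, 15, 15, 10, 10, 5, 5.
  40 → USB stick 1 (new)  [load 40/50]
  40 → USB stick 2 (new)  [load 40/50]
  40 → USB stick 3 (new)  [load 40/50]
  40 → USB stick 4 (new)  [load 40/50]
  40 → USB stick 5 (new)  [load 40/50]
  35 → USB stick 6 (new)  [load 35/50]
  35 → USB stick 7 (new)  [load 35/50]
  30 → USB stick 8 (new)  [load 30/50]
  15 → USB stick 6  [load 50/50]
  15 → USB stick 7  [load 50/50]
  10 → USB stick 1  [load 50/50]
  10 → USB stick 2  [load 50/50]
  5 → USB stick 3  [load 45/50]
  5 → USB stick 3  [load 50/50]
8 USB sticks opened.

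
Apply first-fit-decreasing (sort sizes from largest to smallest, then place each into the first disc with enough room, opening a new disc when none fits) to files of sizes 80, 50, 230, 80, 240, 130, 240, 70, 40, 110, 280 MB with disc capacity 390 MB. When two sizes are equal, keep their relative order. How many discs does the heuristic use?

5

Sorted descending: 280, 240, 240, 230, 130, 110, 80, 80, 70, 50, 40.
  280 → disc 1 (new)  [load 280/390]
  240 → disc 2 (new)  [load 240/390]
  240 → disc 3 (new)  [load 240/390]
  230 → disc 4 (new)  [load 230/390]
  130 → disc 2  [load 370/390]
  110 → disc 1  [load 390/390]
  80 → disc 3  [load 320/390]
  80 → disc 4  [load 310/390]
  70 → disc 3  [load 390/390]
  50 → disc 4  [load 360/390]
  40 → disc 5 (new)  [load 40/390]
5 discs opened.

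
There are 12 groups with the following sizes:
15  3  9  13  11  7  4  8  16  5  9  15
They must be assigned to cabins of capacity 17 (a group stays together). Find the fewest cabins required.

Total = 16 + 15 + 15 + 13 + 11 + 9 + 9 + 8 + 7 + 5 + 4 + 3 = 115.
Lower bound: ⌈115/17⌉ = 7 cabins.
A packing using 8 cabins:
  cabin 1: 16 = 16
  cabin 2: 15 = 15
  cabin 3: 15 = 15
  cabin 4: 13 + 4 = 17
  cabin 5: 11 + 5 = 16
  cabin 6: 9 + 8 = 17
  cabin 7: 9 + 7 = 16
  cabin 8: 3 = 3
No arrangement into 7 cabins stays within capacity, so 8 is optimal.

8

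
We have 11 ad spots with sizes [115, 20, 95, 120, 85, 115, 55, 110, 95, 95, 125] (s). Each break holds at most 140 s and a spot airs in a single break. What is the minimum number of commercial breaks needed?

9

Total = 125 + 120 + 115 + 115 + 110 + 95 + 95 + 95 + 85 + 55 + 20 = 1030 s.
Lower bound: ⌈1030/140⌉ = 8 commercial breaks.
Also, 9 ad spots each exceed 70 s, and no two of those can share a break, so at least 9 commercial breaks are needed.
A packing using 9 commercial breaks:
  break 1: 125 = 125
  break 2: 120 + 20 = 140
  break 3: 115 = 115
  break 4: 115 = 115
  break 5: 110 = 110
  break 6: 95 = 95
  break 7: 95 = 95
  break 8: 95 = 95
  break 9: 85 + 55 = 140
This matches the lower bound, so 9 is optimal.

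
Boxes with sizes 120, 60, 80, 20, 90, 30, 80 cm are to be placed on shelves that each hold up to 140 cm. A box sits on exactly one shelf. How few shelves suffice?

Total = 120 + 90 + 80 + 80 + 60 + 30 + 20 = 480 cm.
Lower bound: ⌈480/140⌉ = 4 shelves.
A packing using 4 shelves:
  shelf 1: 120 + 20 = 140
  shelf 2: 90 + 30 = 120
  shelf 3: 80 + 60 = 140
  shelf 4: 80 = 80
This matches the lower bound, so 4 is optimal.

4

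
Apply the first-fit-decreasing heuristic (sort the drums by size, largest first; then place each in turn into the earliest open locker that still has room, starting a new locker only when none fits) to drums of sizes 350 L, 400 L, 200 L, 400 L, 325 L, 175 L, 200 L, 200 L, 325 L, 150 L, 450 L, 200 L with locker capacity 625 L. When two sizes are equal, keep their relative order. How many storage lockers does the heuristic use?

Sorted descending: 450, 400, 400, 350, 325, 325, 200, 200, 200, 200, 175, 150.
  450 → locker 1 (new)  [load 450/625]
  400 → locker 2 (new)  [load 400/625]
  400 → locker 3 (new)  [load 400/625]
  350 → locker 4 (new)  [load 350/625]
  325 → locker 5 (new)  [load 325/625]
  325 → locker 6 (new)  [load 325/625]
  200 → locker 2  [load 600/625]
  200 → locker 3  [load 600/625]
  200 → locker 4  [load 550/625]
  200 → locker 5  [load 525/625]
  175 → locker 1  [load 625/625]
  150 → locker 6  [load 475/625]
6 storage lockers opened.

6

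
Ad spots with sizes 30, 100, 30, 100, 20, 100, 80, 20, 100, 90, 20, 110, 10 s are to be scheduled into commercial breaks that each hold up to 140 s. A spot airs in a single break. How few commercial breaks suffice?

Total = 110 + 100 + 100 + 100 + 100 + 90 + 80 + 30 + 30 + 20 + 20 + 20 + 10 = 810 s.
Lower bound: ⌈810/140⌉ = 6 commercial breaks.
Also, 7 ad spots each exceed 70 s, and no two of those can share a break, so at least 7 commercial breaks are needed.
A packing using 7 commercial breaks:
  break 1: 110 + 30 = 140
  break 2: 100 + 30 + 10 = 140
  break 3: 100 + 20 + 20 = 140
  break 4: 100 + 20 = 120
  break 5: 100 = 100
  break 6: 90 = 90
  break 7: 80 = 80
This matches the lower bound, so 7 is optimal.

7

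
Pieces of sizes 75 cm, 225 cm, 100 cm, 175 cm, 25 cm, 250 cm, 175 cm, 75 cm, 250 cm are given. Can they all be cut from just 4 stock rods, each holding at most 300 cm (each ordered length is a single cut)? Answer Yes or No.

No

Total = 1350 cm; ⌈1350/300⌉ = 5.
At least 5 stock rods are required, but only 4 are allowed.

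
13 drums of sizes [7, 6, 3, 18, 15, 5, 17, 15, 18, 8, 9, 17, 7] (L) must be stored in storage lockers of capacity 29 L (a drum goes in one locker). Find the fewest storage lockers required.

Total = 18 + 18 + 17 + 17 + 15 + 15 + 9 + 8 + 7 + 7 + 6 + 5 + 3 = 145 L.
Lower bound: ⌈145/29⌉ = 5 storage lockers.
Also, 6 drums each exceed 29/2 L, and no two of those can share a locker, so at least 6 storage lockers are needed.
A packing using 6 storage lockers:
  locker 1: 18 + 9 = 27
  locker 2: 18 + 8 + 3 = 29
  locker 3: 17 + 7 + 5 = 29
  locker 4: 17 + 7 = 24
  locker 5: 15 + 6 = 21
  locker 6: 15 = 15
This matches the lower bound, so 6 is optimal.

6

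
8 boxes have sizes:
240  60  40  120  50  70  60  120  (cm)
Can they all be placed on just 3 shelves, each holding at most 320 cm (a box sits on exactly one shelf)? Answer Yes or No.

A valid assignment using 3 shelves:
  shelf 1: 240 + 70 = 310
  shelf 2: 120 + 120 + 60 = 300
  shelf 3: 60 + 50 + 40 = 150
Every load is within 320 cm, so 3 shelves suffice.

Yes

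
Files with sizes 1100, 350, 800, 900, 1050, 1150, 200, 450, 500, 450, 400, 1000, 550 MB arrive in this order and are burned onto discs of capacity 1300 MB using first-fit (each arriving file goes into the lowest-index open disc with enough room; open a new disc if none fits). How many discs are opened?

8

  1100 → disc 1 (new)  [load 1100/1300]
  350 → disc 2 (new)  [load 350/1300]
  800 → disc 2  [load 1150/1300]
  900 → disc 3 (new)  [load 900/1300]
  1050 → disc 4 (new)  [load 1050/1300]
  1150 → disc 5 (new)  [load 1150/1300]
  200 → disc 1  [load 1300/1300]
  450 → disc 6 (new)  [load 450/1300]
  500 → disc 6  [load 950/1300]
  450 → disc 7 (new)  [load 450/1300]
  400 → disc 3  [load 1300/1300]
  1000 → disc 8 (new)  [load 1000/1300]
  550 → disc 7  [load 1000/1300]
8 discs opened.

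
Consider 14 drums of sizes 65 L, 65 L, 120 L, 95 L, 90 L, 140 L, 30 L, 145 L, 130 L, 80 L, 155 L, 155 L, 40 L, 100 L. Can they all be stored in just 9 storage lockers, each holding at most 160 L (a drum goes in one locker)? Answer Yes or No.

No

Total = 1410 L; ⌈1410/160⌉ = 9.
The bound of 9 does not rule out 9, but exhaustive search shows no assignment into 9 storage lockers of capacity 160 L exists — the minimum is 10.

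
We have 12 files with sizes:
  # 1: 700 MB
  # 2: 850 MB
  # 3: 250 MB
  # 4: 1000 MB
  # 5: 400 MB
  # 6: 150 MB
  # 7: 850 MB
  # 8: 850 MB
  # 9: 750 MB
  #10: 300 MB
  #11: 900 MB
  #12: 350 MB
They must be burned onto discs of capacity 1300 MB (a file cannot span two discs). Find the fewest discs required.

Total = 1000 + 900 + 850 + 850 + 850 + 750 + 700 + 400 + 350 + 300 + 250 + 150 = 7350 MB.
Lower bound: ⌈7350/1300⌉ = 6 discs.
Also, 7 files each exceed 650 MB, and no two of those can share a disc, so at least 7 discs are needed.
A packing using 7 discs:
  disc 1: 1000 + 300 = 1300
  disc 2: 900 + 400 = 1300
  disc 3: 850 + 350 = 1200
  disc 4: 850 + 250 + 150 = 1250
  disc 5: 850 = 850
  disc 6: 750 = 750
  disc 7: 700 = 700
This matches the lower bound, so 7 is optimal.

7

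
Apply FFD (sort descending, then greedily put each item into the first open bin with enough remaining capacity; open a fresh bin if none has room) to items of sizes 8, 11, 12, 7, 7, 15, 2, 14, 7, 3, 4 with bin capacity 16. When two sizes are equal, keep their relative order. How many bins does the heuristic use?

Sorted descending: 15, 14, 12, 11, 8, 7, 7, 7, 4, 3, 2.
  15 → bin 1 (new)  [load 15/16]
  14 → bin 2 (new)  [load 14/16]
  12 → bin 3 (new)  [load 12/16]
  11 → bin 4 (new)  [load 11/16]
  8 → bin 5 (new)  [load 8/16]
  7 → bin 5  [load 15/16]
  7 → bin 6 (new)  [load 7/16]
  7 → bin 6  [load 14/16]
  4 → bin 3  [load 16/16]
  3 → bin 4  [load 14/16]
  2 → bin 2  [load 16/16]
6 bins opened.

6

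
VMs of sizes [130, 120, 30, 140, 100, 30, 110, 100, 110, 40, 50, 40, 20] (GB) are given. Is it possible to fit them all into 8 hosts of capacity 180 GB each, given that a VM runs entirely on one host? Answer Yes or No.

A valid assignment using 7 hosts:
  host 1: 140 + 40 = 180
  host 2: 130 + 50 = 180
  host 3: 120 + 40 + 20 = 180
  host 4: 110 + 30 + 30 = 170
  host 5: 110 = 110
  host 6: 100 = 100
  host 7: 100 = 100
That uses only 7 ≤ 8, so 8 hosts are enough.

Yes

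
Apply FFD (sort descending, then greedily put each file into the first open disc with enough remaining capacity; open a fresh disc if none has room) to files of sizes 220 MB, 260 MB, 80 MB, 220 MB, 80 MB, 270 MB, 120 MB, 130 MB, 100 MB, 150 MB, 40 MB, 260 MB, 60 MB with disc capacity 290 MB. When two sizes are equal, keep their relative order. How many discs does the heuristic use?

Sorted descending: 270, 260, 260, 220, 220, 150, 130, 120, 100, 80, 80, 60, 40.
  270 → disc 1 (new)  [load 270/290]
  260 → disc 2 (new)  [load 260/290]
  260 → disc 3 (new)  [load 260/290]
  220 → disc 4 (new)  [load 220/290]
  220 → disc 5 (new)  [load 220/290]
  150 → disc 6 (new)  [load 150/290]
  130 → disc 6  [load 280/290]
  120 → disc 7 (new)  [load 120/290]
  100 → disc 7  [load 220/290]
  80 → disc 8 (new)  [load 80/290]
  80 → disc 8  [load 160/290]
  60 → disc 4  [load 280/290]
  40 → disc 5  [load 260/290]
8 discs opened.

8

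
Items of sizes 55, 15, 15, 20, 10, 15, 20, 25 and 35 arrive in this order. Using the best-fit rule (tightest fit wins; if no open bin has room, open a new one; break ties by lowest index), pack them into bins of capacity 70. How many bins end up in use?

  55 → bin 1 (new)  [load 55/70]
  15 → bin 1  [load 70/70]
  15 → bin 2 (new)  [load 15/70]
  20 → bin 2  [load 35/70]
  10 → bin 2  [load 45/70]
  15 → bin 2  [load 60/70]
  20 → bin 3 (new)  [load 20/70]
  25 → bin 3  [load 45/70]
  35 → bin 4 (new)  [load 35/70]
4 bins opened.

4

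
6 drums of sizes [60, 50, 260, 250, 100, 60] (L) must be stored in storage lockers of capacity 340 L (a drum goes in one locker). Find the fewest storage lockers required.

Total = 260 + 250 + 100 + 60 + 60 + 50 = 780 L.
Lower bound: ⌈780/340⌉ = 3 storage lockers.
A packing using 3 storage lockers:
  locker 1: 260 + 60 = 320
  locker 2: 250 + 60 = 310
  locker 3: 100 + 50 = 150
This matches the lower bound, so 3 is optimal.

3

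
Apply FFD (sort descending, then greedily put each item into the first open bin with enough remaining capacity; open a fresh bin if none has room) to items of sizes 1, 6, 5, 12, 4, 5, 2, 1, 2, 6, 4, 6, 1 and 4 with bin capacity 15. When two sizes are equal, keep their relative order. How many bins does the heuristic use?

4

Sorted descending: 12, 6, 6, 6, 5, 5, 4, 4, 4, 2, 2, 1, 1, 1.
  12 → bin 1 (new)  [load 12/15]
  6 → bin 2 (new)  [load 6/15]
  6 → bin 2  [load 12/15]
  6 → bin 3 (new)  [load 6/15]
  5 → bin 3  [load 11/15]
  5 → bin 4 (new)  [load 5/15]
  4 → bin 3  [load 15/15]
  4 → bin 4  [load 9/15]
  4 → bin 4  [load 13/15]
  2 → bin 1  [load 14/15]
  2 → bin 2  [load 14/15]
  1 → bin 1  [load 15/15]
  1 → bin 2  [load 15/15]
  1 → bin 4  [load 14/15]
4 bins opened.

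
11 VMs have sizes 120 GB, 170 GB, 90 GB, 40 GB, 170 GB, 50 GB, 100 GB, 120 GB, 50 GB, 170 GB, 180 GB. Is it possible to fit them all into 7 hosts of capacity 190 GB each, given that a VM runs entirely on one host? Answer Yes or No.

No

Total = 1260 GB; ⌈1260/190⌉ = 7.
The bound of 7 does not rule out 7, but exhaustive search shows no assignment into 7 hosts of capacity 190 GB exists — the minimum is 8.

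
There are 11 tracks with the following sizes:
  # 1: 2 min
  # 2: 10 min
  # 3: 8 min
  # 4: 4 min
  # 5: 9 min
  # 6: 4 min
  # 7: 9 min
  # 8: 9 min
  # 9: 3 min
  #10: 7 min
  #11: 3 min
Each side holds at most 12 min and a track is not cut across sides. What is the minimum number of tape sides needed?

6

Total = 10 + 9 + 9 + 9 + 8 + 7 + 4 + 4 + 3 + 3 + 2 = 68 min.
Lower bound: ⌈68/12⌉ = 6 tape sides.
A packing using 6 tape sides:
  side 1: 10 + 2 = 12
  side 2: 9 + 3 = 12
  side 3: 9 + 3 = 12
  side 4: 9 = 9
  side 5: 8 + 4 = 12
  side 6: 7 + 4 = 11
This matches the lower bound, so 6 is optimal.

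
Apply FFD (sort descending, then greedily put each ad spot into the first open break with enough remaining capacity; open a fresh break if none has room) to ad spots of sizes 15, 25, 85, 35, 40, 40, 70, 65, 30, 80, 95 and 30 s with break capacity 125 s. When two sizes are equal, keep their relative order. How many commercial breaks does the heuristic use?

5

Sorted descending: 95, 85, 80, 70, 65, 40, 40, 35, 30, 30, 25, 15.
  95 → break 1 (new)  [load 95/125]
  85 → break 2 (new)  [load 85/125]
  80 → break 3 (new)  [load 80/125]
  70 → break 4 (new)  [load 70/125]
  65 → break 5 (new)  [load 65/125]
  40 → break 2  [load 125/125]
  40 → break 3  [load 120/125]
  35 → break 4  [load 105/125]
  30 → break 1  [load 125/125]
  30 → break 5  [load 95/125]
  25 → break 5  [load 120/125]
  15 → break 4  [load 120/125]
5 commercial breaks opened.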